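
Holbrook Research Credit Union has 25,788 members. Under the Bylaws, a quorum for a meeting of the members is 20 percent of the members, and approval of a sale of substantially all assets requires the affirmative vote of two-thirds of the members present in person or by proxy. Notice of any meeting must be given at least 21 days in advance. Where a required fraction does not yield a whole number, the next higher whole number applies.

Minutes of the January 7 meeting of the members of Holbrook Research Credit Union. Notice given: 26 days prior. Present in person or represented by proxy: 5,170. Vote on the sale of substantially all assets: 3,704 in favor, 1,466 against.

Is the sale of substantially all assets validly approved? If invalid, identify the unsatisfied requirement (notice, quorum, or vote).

Valid — all requirements satisfied.

Notice: 26 days given; 21 required. Satisfied.
Quorum: 20% of 25,788 = 5,157.60, rounded up to 5,158; 5,170 present. Satisfied.
Vote: requires two-thirds of those present (5,170); 2/3 of 5170 = 3446.67, rounded up to 3447, so 3,447 needed; 3,704 in favor. Satisfied.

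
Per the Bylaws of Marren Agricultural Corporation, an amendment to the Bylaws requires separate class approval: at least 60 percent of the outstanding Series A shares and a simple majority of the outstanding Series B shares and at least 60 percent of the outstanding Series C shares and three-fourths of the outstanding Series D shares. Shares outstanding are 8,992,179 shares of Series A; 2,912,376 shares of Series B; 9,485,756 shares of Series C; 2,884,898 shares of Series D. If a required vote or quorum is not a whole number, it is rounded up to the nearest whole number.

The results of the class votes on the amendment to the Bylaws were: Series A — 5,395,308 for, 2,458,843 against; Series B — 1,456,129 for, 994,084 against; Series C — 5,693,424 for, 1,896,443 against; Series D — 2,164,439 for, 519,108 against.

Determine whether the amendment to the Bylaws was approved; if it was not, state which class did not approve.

Not approved — the Series B shares did not give the required vote.

Series A: 3/5 of 8992179 = 5395307.40, rounded up to 5395308; 5,395,308 required, 5,395,308 in favor — approved.
Series B: a majority of 2912376 is 1456189; 1,456,189 required, 1,456,129 in favor — not approved.
Series C: 3/5 of 9485756 = 5691453.60, rounded up to 5691454; 5,691,454 required, 5,693,424 in favor — approved.
Series D: 3/4 of 2884898 = 2163673.50, rounded up to 2163674; 2,163,674 required, 2,164,439 in favor — approved.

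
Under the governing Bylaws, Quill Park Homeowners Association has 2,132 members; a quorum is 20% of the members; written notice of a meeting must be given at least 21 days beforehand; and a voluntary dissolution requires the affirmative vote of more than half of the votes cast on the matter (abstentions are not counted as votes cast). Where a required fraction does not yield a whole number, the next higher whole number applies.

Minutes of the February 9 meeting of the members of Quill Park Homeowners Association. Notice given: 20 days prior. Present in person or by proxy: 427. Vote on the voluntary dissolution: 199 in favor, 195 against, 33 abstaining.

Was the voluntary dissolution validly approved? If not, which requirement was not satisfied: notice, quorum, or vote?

Notice: 20 days given; 21 required. Not satisfied.
Quorum: 20% of 2,132 = 426.40, rounded up to 427; 427 present. Satisfied.
Vote: requires a majority of the votes cast (427 − 33 abstaining = 394); a majority of 394 is 198, so 198 needed; 199 in favor. Satisfied.

Invalid — notice requirement not satisfied.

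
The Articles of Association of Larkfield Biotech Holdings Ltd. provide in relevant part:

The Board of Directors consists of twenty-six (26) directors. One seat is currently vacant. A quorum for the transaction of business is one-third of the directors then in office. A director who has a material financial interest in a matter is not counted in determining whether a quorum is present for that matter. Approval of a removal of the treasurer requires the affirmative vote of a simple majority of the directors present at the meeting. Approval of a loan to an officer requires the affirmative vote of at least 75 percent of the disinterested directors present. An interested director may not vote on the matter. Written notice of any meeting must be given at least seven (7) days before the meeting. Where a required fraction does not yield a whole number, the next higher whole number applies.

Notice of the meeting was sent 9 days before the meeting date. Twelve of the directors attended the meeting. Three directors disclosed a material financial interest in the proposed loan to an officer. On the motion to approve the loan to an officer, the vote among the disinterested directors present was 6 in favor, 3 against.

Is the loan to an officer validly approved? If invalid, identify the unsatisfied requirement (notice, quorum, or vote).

Notice: 9 days given; 7 required (9 ≥ 7). Satisfied.
Quorum: 12 present, but the 3 interested directors do not count, leaving 9. Quorum is 9. Satisfied.
Vote: the loan to an officer requires three-fourths of the disinterested directors present (12 − 3 = 9). 3/4 of 9 = 6.75, rounded up to 7, so 7 affirmative votes are needed; 6 voted in favor. Not satisfied.

Invalid — vote requirement not satisfied.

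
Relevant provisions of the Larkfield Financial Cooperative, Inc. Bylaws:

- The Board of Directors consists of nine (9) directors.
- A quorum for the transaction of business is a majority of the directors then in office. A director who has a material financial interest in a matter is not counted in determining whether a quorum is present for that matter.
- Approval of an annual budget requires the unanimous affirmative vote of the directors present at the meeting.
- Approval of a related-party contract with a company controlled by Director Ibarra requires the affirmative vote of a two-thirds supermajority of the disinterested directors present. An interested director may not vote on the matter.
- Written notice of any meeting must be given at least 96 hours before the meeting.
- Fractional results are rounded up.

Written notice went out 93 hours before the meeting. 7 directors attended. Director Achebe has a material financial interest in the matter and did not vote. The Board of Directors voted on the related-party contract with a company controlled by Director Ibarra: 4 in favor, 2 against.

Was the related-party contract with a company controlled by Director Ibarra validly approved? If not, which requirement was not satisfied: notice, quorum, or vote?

Invalid — notice requirement not satisfied.

Notice: 93 hours given; 96 required (93 < 96). Not satisfied.
Quorum: 7 present, but the 1 interested director does not count, leaving 6. Quorum is 5. Satisfied.
Vote: the related-party contract with a company controlled by Director Ibarra requires two-thirds of the disinterested directors present (7 − 1 = 6). 2/3 of 6 = 4, so 4 affirmative votes are needed; 4 voted in favor. Satisfied.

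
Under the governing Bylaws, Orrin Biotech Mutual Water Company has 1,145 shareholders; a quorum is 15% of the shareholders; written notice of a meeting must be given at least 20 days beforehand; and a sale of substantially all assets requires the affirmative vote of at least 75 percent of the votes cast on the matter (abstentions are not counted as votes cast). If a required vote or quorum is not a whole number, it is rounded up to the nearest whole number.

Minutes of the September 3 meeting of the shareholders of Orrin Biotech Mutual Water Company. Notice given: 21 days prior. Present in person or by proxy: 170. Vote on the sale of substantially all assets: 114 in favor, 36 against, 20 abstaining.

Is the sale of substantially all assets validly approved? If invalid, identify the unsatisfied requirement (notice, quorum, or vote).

Notice: 21 days given; 20 required. Satisfied.
Quorum: 15% of 1,145 = 171.75, rounded up to 172; 170 present. Not satisfied.
Vote: requires three-fourths of the votes cast (170 − 20 abstaining = 150); 3/4 of 150 = 112.50, rounded up to 113, so 113 needed; 114 in favor. Satisfied.

Invalid — quorum requirement not satisfied.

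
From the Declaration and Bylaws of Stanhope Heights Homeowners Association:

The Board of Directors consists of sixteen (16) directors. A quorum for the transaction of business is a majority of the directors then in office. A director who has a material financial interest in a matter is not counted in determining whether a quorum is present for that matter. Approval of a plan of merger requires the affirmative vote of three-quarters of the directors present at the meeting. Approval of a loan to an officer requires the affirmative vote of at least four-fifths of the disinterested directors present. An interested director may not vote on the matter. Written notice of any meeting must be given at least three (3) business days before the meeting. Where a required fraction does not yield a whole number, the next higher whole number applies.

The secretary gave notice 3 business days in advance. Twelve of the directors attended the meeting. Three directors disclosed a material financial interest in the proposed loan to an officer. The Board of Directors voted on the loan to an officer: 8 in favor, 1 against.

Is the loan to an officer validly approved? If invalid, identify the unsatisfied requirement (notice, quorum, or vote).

Valid — all requirements satisfied.

Notice: 3 business days given; 3 required (3 ≥ 3). Satisfied.
Quorum: 12 present, but the 3 interested directors do not count, leaving 9. Quorum is 9. Satisfied.
Vote: the loan to an officer requires four-fifths of the disinterested directors present (12 − 3 = 9). 4/5 of 9 = 7.20, rounded up to 8, so 8 affirmative votes are needed; 8 voted in favor. Satisfied.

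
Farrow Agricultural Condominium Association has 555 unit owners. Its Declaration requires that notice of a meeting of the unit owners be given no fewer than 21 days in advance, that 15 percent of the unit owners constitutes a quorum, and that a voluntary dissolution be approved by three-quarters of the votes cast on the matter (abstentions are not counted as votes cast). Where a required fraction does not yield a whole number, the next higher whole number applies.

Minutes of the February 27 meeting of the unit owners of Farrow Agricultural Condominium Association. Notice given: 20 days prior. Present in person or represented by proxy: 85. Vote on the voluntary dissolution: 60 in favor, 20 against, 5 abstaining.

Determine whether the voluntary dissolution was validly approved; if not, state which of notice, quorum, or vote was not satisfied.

Invalid — notice requirement not satisfied.

Notice: 20 days given; 21 required. Not satisfied.
Quorum: 15% of 555 = 83.25, rounded up to 84; 85 present. Satisfied.
Vote: requires three-fourths of the votes cast (85 − 5 abstaining = 80); 3/4 of 80 = 60, so 60 needed; 60 in favor. Satisfied.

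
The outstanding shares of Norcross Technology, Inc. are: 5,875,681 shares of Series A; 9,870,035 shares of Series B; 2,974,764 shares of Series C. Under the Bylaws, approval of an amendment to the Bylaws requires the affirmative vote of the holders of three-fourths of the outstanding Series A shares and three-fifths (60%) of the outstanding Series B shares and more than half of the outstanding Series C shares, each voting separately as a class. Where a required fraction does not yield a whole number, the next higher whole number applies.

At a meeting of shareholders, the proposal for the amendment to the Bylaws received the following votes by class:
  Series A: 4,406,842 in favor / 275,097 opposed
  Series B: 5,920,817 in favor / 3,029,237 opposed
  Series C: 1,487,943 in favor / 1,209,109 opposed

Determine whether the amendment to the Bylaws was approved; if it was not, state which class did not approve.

Series A: 3/4 of 5875681 = 4406760.75, rounded up to 4406761; 4,406,761 required, 4,406,842 in favor — approved.
Series B: 3/5 of 9870035 = 5922021; 5,922,021 required, 5,920,817 in favor — not approved.
Series C: a majority of 2974764 is 1487383; 1,487,383 required, 1,487,943 in favor — approved.

Not approved — the Series B shares did not give the required vote.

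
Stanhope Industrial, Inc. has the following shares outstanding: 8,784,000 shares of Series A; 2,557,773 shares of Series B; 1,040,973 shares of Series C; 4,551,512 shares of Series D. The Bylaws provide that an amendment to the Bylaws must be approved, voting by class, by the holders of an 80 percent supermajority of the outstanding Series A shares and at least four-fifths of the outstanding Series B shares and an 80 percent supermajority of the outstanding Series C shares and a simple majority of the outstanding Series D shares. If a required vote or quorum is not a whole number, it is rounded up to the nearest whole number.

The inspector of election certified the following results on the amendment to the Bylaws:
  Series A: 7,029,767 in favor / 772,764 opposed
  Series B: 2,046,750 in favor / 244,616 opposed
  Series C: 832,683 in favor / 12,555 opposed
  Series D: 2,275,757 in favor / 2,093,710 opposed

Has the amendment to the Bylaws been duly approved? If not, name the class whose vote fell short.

Series A: 4/5 of 8784000 = 7027200; 7,027,200 required, 7,029,767 in favor — approved.
Series B: 4/5 of 2557773 = 2046218.40, rounded up to 2046219; 2,046,219 required, 2,046,750 in favor — approved.
Series C: 4/5 of 1040973 = 832778.40, rounded up to 832779; 832,779 required, 832,683 in favor — not approved.
Series D: a majority of 4551512 is 2275757; 2,275,757 required, 2,275,757 in favor — approved.

Not approved — the Series C shares did not give the required vote.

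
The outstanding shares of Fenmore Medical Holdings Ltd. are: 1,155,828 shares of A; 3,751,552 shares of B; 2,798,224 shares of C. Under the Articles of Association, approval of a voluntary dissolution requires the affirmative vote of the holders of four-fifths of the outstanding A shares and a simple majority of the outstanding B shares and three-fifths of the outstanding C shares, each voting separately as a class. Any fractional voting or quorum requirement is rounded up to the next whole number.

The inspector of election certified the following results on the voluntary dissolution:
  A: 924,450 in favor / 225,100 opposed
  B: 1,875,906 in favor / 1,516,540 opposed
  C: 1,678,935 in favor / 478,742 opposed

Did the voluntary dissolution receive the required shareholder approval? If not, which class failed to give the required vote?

Not approved — the A shares did not give the required vote.

A: 4/5 of 1155828 = 924662.40, rounded up to 924663; 924,663 required, 924,450 in favor — not approved.
B: a majority of 3751552 is 1875777; 1,875,777 required, 1,875,906 in favor — approved.
C: 3/5 of 2798224 = 1678934.40, rounded up to 1678935; 1,678,935 required, 1,678,935 in favor — approved.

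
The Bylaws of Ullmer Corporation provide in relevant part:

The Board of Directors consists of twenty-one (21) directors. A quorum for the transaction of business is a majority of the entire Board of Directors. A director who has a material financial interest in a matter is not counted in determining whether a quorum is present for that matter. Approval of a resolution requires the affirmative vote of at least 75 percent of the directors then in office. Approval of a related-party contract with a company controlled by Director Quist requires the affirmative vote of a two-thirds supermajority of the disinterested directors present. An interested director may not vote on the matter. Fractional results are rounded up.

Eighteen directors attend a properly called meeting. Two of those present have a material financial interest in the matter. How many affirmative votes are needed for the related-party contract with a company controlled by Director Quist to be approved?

11

The related-party contract with a company controlled by Director Quist requires two-thirds of the disinterested directors present (18 − 2 = 16).
2/3 of 16 = 10.67, rounded up to 11.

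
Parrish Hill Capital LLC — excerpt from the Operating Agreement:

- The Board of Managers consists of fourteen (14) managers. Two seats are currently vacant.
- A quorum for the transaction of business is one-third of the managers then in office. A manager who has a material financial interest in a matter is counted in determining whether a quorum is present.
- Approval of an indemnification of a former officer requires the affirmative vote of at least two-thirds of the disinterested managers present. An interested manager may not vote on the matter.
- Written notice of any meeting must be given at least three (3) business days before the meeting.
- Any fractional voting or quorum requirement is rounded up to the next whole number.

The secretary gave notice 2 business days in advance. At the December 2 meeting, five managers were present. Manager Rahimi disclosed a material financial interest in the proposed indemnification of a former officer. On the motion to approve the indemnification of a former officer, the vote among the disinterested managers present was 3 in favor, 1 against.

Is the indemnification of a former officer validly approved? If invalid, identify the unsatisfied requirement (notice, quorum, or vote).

Notice: 2 business days given; 3 required (2 < 3). Not satisfied.
Quorum: 5 present (interested managers count toward quorum); quorum is 4. Satisfied.
Vote: the indemnification of a former officer requires two-thirds of the disinterested managers present (5 − 1 = 4). 2/3 of 4 = 2.67, rounded up to 3, so 3 affirmative votes are needed; 3 voted in favor. Satisfied.

Invalid — notice requirement not satisfied.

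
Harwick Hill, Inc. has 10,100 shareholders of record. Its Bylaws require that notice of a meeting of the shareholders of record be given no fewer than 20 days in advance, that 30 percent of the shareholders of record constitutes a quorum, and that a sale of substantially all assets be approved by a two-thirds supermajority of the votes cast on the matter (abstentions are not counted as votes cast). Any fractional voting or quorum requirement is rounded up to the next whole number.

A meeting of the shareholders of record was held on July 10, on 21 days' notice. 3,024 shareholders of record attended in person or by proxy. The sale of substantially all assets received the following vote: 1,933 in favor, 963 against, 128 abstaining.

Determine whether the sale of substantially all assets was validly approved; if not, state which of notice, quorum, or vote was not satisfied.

Notice: 21 days given; 20 required. Satisfied.
Quorum: 30% of 10,100 = 3,030; 3,024 present. Not satisfied.
Vote: requires two-thirds of the votes cast (3,024 − 128 abstaining = 2,896); 2/3 of 2896 = 1930.67, rounded up to 1931, so 1,931 needed; 1,933 in favor. Satisfied.

Invalid — quorum requirement not satisfied.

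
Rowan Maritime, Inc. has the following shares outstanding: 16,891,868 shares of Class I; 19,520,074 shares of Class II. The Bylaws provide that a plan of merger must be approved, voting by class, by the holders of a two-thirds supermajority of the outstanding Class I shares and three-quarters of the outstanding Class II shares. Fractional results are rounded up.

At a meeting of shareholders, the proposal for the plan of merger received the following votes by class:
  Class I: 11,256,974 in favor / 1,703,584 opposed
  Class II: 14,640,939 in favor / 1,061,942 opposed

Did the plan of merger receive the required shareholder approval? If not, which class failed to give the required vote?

Not approved — the Class I shares did not give the required vote.

Class I: 2/3 of 16891868 = 11261245.33, rounded up to 11261246; 11,261,246 required, 11,256,974 in favor — not approved.
Class II: 3/4 of 19520074 = 14640055.50, rounded up to 14640056; 14,640,056 required, 14,640,939 in favor — approved.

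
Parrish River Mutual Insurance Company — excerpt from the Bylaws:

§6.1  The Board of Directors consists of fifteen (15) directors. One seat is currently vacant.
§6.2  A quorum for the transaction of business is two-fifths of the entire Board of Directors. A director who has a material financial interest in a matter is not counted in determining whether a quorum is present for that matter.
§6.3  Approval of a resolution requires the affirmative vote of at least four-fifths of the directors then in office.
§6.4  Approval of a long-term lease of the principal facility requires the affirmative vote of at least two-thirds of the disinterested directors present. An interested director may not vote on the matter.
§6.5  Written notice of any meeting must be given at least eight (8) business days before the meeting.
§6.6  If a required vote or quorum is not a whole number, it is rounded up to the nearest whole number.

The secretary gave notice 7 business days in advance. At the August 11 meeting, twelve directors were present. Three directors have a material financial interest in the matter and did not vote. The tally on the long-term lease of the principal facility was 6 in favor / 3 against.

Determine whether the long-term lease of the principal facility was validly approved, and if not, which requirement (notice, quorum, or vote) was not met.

Invalid — notice requirement not satisfied.

Notice: 7 business days given; 8 required (7 < 8). Not satisfied.
Quorum: 12 present, but the 3 interested directors do not count, leaving 9. Quorum is 6. Satisfied.
Vote: the long-term lease of the principal facility requires two-thirds of the disinterested directors present (12 − 3 = 9). 2/3 of 9 = 6, so 6 affirmative votes are needed; 6 voted in favor. Satisfied.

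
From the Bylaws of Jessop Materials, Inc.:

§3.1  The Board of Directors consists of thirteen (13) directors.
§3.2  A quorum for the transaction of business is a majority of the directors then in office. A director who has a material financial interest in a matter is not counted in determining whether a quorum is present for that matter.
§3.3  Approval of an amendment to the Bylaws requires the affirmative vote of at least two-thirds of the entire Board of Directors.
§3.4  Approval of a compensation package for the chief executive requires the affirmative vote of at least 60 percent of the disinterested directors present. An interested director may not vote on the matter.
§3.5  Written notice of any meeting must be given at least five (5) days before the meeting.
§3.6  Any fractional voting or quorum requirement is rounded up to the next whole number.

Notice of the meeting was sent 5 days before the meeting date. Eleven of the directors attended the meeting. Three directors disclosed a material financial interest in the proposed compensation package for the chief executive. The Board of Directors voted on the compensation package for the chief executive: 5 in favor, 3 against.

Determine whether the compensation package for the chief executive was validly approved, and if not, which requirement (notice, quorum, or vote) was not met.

Valid — all requirements satisfied.

Notice: 5 days given; 5 required (5 ≥ 5). Satisfied.
Quorum: 11 present, but the 3 interested directors do not count, leaving 8. Quorum is 7. Satisfied.
Vote: the compensation package for the chief executive requires three-fifths of the disinterested directors present (11 − 3 = 8). 3/5 of 8 = 4.80, rounded up to 5, so 5 affirmative votes are needed; 5 voted in favor. Satisfied.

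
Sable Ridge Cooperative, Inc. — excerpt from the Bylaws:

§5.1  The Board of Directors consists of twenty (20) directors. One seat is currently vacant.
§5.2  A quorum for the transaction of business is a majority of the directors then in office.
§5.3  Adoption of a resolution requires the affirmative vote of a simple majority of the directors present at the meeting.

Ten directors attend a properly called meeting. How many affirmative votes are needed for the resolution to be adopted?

6

The resolution requires a majority of the directors present (10).
A majority of 10 is 6.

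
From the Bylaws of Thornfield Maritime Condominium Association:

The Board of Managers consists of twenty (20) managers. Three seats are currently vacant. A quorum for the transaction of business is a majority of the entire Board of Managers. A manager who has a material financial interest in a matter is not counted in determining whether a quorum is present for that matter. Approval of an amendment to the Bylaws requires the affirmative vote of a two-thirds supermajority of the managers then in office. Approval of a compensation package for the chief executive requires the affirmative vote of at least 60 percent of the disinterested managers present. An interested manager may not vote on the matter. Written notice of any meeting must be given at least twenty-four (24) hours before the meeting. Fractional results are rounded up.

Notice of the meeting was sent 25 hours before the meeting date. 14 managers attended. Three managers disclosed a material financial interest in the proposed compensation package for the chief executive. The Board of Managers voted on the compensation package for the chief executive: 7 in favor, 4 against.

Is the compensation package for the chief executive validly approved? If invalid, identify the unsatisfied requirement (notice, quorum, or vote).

Notice: 25 hours given; 24 required (25 ≥ 24). Satisfied.
Quorum: 14 present, but the 3 interested managers do not count, leaving 11. Quorum is 11. Satisfied.
Vote: the compensation package for the chief executive requires three-fifths of the disinterested managers present (14 − 3 = 11). 3/5 of 11 = 6.60, rounded up to 7, so 7 affirmative votes are needed; 7 voted in favor. Satisfied.

Valid — all requirements satisfied.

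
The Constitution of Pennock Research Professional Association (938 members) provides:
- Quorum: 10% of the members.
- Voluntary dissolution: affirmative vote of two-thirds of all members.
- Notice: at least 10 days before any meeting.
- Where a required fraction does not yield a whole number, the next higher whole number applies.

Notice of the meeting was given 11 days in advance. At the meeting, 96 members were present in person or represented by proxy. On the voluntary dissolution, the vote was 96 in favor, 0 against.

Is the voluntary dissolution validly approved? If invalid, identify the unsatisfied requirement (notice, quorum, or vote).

Notice: 11 days given; 10 required. Satisfied.
Quorum: 10% of 938 = 93.80, rounded up to 94; 96 present. Satisfied.
Vote: requires two-thirds of all members (938); 2/3 of 938 = 625.33, rounded up to 626, so 626 needed; 96 in favor. Not satisfied.

Invalid — vote requirement not satisfied.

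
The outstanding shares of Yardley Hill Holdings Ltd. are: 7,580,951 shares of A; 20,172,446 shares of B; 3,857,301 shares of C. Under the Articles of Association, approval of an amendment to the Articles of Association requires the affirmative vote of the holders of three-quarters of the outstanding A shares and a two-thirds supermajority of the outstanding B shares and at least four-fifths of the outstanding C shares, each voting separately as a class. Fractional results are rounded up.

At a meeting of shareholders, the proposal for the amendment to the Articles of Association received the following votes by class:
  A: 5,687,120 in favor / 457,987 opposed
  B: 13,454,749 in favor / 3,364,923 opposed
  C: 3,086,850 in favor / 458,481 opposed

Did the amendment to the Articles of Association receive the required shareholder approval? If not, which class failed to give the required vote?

A: 3/4 of 7580951 = 5685713.25, rounded up to 5685714; 5,685,714 required, 5,687,120 in favor — approved.
B: 2/3 of 20172446 = 13448297.33, rounded up to 13448298; 13,448,298 required, 13,454,749 in favor — approved.
C: 4/5 of 3857301 = 3085840.80, rounded up to 3085841; 3,085,841 required, 3,086,850 in favor — approved.

Approved — every class gave the required vote.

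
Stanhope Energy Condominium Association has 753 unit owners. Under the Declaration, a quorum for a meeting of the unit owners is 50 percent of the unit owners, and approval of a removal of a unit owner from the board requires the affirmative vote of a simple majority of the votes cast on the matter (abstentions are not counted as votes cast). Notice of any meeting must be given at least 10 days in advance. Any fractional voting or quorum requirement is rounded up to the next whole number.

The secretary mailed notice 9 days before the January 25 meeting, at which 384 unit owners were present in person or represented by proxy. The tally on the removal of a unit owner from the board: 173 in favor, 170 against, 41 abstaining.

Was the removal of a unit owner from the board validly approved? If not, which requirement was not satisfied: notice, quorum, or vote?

Notice: 9 days given; 10 required. Not satisfied.
Quorum: 50% of 753 = 376.50, rounded up to 377; 384 present. Satisfied.
Vote: requires a majority of the votes cast (384 − 41 abstaining = 343); a majority of 343 is 172, so 172 needed; 173 in favor. Satisfied.

Invalid — notice requirement not satisfied.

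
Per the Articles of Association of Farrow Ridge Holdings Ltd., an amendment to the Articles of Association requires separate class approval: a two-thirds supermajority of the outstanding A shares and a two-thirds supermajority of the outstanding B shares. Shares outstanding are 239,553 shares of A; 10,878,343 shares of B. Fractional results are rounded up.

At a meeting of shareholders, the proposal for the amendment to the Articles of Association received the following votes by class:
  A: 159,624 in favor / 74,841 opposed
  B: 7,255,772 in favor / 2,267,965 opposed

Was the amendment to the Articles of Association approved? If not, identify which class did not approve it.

Not approved — the A shares did not give the required vote.

A: 2/3 of 239553 = 159702; 159,702 required, 159,624 in favor — not approved.
B: 2/3 of 10878343 = 7252228.67, rounded up to 7252229; 7,252,229 required, 7,255,772 in favor — approved.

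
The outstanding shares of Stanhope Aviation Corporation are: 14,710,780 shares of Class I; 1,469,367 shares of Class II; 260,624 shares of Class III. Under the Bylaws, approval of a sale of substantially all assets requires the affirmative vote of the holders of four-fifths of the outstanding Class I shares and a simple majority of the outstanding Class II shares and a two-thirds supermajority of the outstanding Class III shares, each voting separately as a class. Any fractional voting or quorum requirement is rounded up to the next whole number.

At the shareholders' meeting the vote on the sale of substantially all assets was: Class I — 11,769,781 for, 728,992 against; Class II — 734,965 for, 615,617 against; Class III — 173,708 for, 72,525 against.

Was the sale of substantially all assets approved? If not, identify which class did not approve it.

Class I: 4/5 of 14710780 = 11768624; 11,768,624 required, 11,769,781 in favor — approved.
Class II: a majority of 1469367 is 734684; 734,684 required, 734,965 in favor — approved.
Class III: 2/3 of 260624 = 173749.33, rounded up to 173750; 173,750 required, 173,708 in favor — not approved.

Not approved — the Class III shares did not give the required vote.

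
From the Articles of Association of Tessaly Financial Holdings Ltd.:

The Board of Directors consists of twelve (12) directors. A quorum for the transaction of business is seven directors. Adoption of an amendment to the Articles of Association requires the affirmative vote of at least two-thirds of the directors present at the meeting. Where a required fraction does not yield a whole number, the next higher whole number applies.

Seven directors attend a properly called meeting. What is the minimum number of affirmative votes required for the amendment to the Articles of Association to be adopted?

The amendment to the Articles of Association requires two-thirds of the directors present (7).
2/3 of 7 = 4.67, rounded up to 5.

5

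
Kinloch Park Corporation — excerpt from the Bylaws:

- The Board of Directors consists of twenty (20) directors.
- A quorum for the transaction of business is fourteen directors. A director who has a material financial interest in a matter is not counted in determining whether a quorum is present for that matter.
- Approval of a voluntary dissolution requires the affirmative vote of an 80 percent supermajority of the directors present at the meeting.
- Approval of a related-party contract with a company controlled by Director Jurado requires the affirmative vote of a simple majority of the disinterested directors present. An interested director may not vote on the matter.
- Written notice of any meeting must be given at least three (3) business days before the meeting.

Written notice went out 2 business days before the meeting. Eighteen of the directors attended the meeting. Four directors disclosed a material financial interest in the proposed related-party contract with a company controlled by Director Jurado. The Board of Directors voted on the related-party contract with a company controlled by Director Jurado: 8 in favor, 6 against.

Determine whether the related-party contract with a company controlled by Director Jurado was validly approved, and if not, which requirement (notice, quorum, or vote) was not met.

Notice: 2 business days given; 3 required (2 < 3). Not satisfied.
Quorum: 18 present, but the 4 interested directors do not count, leaving 14. Quorum is 14. Satisfied.
Vote: the related-party contract with a company controlled by Director Jurado requires a majority of the disinterested directors present (18 − 4 = 14). A majority of 14 is 8, so 8 affirmative votes are needed; 8 voted in favor. Satisfied.

Invalid — notice requirement not satisfied.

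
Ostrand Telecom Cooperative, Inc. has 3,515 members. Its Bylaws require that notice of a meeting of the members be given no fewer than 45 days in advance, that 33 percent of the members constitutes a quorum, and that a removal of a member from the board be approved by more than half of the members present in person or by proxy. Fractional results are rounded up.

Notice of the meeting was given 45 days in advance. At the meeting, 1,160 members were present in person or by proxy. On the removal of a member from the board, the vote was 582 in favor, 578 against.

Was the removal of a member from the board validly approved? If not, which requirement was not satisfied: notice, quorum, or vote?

Notice: 45 days given; 45 required. Satisfied.
Quorum: 33% of 3,515 = 1,159.95, rounded up to 1,160; 1,160 present. Satisfied.
Vote: requires a majority of those present (1,160); a majority of 1160 is 581, so 581 needed; 582 in favor. Satisfied.

Valid — all requirements satisfied.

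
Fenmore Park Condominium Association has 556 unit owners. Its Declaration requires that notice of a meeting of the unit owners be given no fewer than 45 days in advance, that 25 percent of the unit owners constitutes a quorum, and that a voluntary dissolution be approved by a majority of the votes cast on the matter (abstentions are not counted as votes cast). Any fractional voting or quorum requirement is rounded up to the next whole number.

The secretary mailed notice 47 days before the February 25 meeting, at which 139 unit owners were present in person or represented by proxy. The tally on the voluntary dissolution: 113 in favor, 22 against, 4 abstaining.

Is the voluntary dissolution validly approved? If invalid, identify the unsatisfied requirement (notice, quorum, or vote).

Notice: 47 days given; 45 required. Satisfied.
Quorum: 25% of 556 = 139; 139 present. Satisfied.
Vote: requires a majority of the votes cast (139 − 4 abstaining = 135); a majority of 135 is 68, so 68 needed; 113 in favor. Satisfied.

Valid — all requirements satisfied.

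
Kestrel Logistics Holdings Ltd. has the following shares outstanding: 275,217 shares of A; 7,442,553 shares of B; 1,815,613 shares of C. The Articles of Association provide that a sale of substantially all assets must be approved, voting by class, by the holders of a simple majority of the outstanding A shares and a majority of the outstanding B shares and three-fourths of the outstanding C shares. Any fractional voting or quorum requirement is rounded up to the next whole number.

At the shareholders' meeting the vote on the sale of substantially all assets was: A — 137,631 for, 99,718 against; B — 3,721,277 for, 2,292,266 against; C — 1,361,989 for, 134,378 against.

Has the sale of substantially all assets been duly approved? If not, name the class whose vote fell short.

Approved — every class gave the required vote.

A: a majority of 275217 is 137609; 137,609 required, 137,631 in favor — approved.
B: a majority of 7442553 is 3721277; 3,721,277 required, 3,721,277 in favor — approved.
C: 3/4 of 1815613 = 1361709.75, rounded up to 1361710; 1,361,710 required, 1,361,989 in favor — approved.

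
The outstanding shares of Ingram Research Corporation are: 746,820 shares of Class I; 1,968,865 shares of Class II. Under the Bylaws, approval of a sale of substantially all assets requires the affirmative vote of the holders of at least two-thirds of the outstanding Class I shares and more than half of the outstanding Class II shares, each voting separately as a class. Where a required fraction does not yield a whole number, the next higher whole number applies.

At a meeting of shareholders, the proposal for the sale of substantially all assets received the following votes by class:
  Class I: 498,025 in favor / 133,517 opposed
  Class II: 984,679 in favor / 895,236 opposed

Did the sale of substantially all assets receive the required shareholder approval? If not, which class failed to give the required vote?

Approved — every class gave the required vote.

Class I: 2/3 of 746820 = 497880; 497,880 required, 498,025 in favor — approved.
Class II: a majority of 1968865 is 984433; 984,433 required, 984,679 in favor — approved.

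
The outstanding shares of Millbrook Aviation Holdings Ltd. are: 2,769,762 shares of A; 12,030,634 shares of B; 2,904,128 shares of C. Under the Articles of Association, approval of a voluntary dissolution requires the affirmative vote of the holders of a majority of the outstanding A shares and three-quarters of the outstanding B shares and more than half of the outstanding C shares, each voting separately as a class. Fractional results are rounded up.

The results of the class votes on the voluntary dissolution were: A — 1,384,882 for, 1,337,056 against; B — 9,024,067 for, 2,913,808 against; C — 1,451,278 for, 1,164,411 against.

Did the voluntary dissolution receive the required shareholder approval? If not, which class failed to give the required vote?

A: a majority of 2769762 is 1384882; 1,384,882 required, 1,384,882 in favor — approved.
B: 3/4 of 12030634 = 9022975.50, rounded up to 9022976; 9,022,976 required, 9,024,067 in favor — approved.
C: a majority of 2904128 is 1452065; 1,452,065 required, 1,451,278 in favor — not approved.

Not approved — the C shares did not give the required vote.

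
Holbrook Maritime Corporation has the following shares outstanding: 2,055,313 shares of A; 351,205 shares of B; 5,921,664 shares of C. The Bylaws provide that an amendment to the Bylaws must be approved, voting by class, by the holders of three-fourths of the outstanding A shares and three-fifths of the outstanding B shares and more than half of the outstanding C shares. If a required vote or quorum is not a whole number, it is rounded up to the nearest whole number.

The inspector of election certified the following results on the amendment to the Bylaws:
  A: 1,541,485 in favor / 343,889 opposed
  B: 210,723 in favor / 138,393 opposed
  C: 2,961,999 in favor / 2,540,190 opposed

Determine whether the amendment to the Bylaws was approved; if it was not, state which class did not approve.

A: 3/4 of 2055313 = 1541484.75, rounded up to 1541485; 1,541,485 required, 1,541,485 in favor — approved.
B: 3/5 of 351205 = 210723; 210,723 required, 210,723 in favor — approved.
C: a majority of 5921664 is 2960833; 2,960,833 required, 2,961,999 in favor — approved.

Approved — every class gave the required vote.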